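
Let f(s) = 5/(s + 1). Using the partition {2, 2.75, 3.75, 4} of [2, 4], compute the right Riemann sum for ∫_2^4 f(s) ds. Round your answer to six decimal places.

2.302632

Subinterval widths: 0.75, 1, 0.25.
Right endpoints: 2.75, 3.75, 4.
f(2.75) = 4/3, f(3.75) = 20/19, f(4) = 1.
Sum = Σ Δs_i · f(s_i).
Sum ≈ 2.302632.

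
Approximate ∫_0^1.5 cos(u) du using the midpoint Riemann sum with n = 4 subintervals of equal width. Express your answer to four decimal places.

1.0034

Δu = (1.5 − 0)/4 = 0.375.
Midpoints: 0.1875, 0.5625, 0.9375, 1.3125.
f(0.1875) ≈ 0.9825, f(0.5625) ≈ 0.8459, f(0.9375) ≈ 0.5918, f(1.3125) ≈ 0.2554.
Sum = Δu · [f(0.1875) + f(0.5625) + f(0.9375) + f(1.3125)].
Sum ≈ 1.0034.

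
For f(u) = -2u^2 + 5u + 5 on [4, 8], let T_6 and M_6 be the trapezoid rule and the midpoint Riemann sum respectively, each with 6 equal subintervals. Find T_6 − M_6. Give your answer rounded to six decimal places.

T_6 ≈ -159.25925926.
M_6 ≈ -158.37037037.
T_6 − M_6 ≈ -0.888889.

-0.888889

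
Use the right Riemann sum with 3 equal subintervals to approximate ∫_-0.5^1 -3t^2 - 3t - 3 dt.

Δt = (1 − (-0.5))/3 = 0.5.
Right endpoints: 0, 0.5, 1.
f(0) = -3, f(0.5) = -5.25, f(1) = -9.
Sum = Δt · [f(0) + f(0.5) + f(1)].
Sum = -8.625.

-8.625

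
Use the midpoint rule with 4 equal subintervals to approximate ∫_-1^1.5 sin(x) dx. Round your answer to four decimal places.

0.4773

Δx = (1.5 − (-1))/4 = 0.625.
Midpoints: -0.6875, -0.0625, 0.5625, 1.1875.
f(-0.6875) ≈ -0.6346, f(-0.0625) ≈ -0.0625, f(0.5625) ≈ 0.5333, f(1.1875) ≈ 0.9274.
Sum = Δx · [f(-0.6875) + f(-0.0625) + f(0.5625) + f(1.1875)].
Sum ≈ 0.4773.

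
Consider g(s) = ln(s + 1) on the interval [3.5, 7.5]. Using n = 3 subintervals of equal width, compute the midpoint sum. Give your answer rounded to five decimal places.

Δs = (7.5 − 3.5)/3 = 4/3.
Midpoints: 25/6, 5.5, 41/6.
g(25/6) ≈ 1.64223, g(5.5) ≈ 1.87180, g(41/6) ≈ 2.05839.
Sum = Δs · [g(25/6) + g(5.5) + g(41/6)].
Sum ≈ 7.42989.

7.42989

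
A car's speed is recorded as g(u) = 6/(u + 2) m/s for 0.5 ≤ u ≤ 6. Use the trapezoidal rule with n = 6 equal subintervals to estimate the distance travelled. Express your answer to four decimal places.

Δu = (6 − 0.5)/6 = 11/12.
g(0.5) = 2.4, g(17/12) = 72/41, g(7/3) = 18/13, g(3.25) = 8/7, g(25/6) = 36/37, g(61/12) = 72/85, g(6) = 0.75.
T_6 = (Δu/2)·[g(u_0) + 2g(u_1) + ... + 2g(u_{5}) + g(u_6)].
Sum ≈ 7.0387.

7.0387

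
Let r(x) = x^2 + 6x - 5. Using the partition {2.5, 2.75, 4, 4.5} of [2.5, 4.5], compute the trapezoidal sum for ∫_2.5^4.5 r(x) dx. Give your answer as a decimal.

Subinterval widths: 0.25, 1.25, 0.5.
r(2.5) = 16.25, r(2.75) = 19.0625, r(4) = 35, r(4.5) = 42.25.
On each subinterval the trapezoid contributes (Δx_i/2)·[r(x_{i-1}) + r(x_i)].
Sum = 57.515625.

57.515625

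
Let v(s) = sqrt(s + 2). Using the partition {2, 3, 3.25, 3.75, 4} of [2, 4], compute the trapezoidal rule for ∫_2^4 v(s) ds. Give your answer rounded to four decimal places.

Subinterval widths: 1, 0.25, 0.5, 0.25.
v(2) ≈ 2.0000, v(3) ≈ 2.2361, v(3.25) ≈ 2.2913, v(3.75) ≈ 2.3979, v(4) ≈ 2.4495.
On each subinterval the trapezoid contributes (Δs_i/2)·[v(s_{i-1}) + v(s_i)].
Sum ≈ 4.4622.

4.4622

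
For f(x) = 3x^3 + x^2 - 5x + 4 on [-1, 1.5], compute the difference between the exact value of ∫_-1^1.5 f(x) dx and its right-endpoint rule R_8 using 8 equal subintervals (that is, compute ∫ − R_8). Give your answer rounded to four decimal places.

-0.4252

Exact integral: ∫_-1^1.5 f(x) dx ≈ 11.380208.
R_8 ≈ 11.805420.
Error ≈ 11.380208 − 11.805420 ≈ -0.4252.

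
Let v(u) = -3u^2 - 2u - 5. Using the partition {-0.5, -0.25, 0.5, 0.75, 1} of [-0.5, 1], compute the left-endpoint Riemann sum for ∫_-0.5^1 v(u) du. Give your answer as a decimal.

Subinterval widths: 0.25, 0.75, 0.25, 0.25.
Left endpoints: -0.5, -0.25, 0.5, 0.75.
v(-0.5) = -4.75, v(-0.25) = -4.6875, v(0.5) = -6.75, v(0.75) = -8.1875.
Sum = Σ Δu_i · v(u_i).
Sum = -8.4375.

-8.4375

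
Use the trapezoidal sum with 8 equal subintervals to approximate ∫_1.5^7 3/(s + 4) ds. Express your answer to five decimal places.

2.08237

Δs = (7 − 1.5)/8 = 0.6875.
f(1.5) = 6/11, f(2.1875) = 16/33, f(2.875) = 24/55, f(3.5625) = 48/121, f(4.25) = 4/11, f(4.9375) = 48/143, f(5.625) = 24/77, f(6.3125) = 16/55, f(7) = 3/11.
T_8 = (Δs/2)·[f(s_0) + 2f(s_1) + ... + 2f(s_{7}) + f(s_8)].
Sum ≈ 2.08237.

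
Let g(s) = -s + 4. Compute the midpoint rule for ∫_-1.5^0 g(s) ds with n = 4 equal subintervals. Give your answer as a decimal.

Δs = (0 − (-1.5))/4 = 0.375.
Midpoints: -1.3125, -0.9375, -0.5625, -0.1875.
g(-1.3125) = 5.3125, g(-0.9375) = 4.9375, g(-0.5625) = 4.5625, g(-0.1875) = 4.1875.
Sum = Δs · [g(-1.3125) + g(-0.9375) + g(-0.5625) + g(-0.1875)].
Sum = 7.125.

7.125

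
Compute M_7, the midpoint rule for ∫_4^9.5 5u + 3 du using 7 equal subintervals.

202.125

Δu = (9.5 − 4)/7 = 11/14.
Midpoints: 123/28, 145/28, 167/28, 6.75, 211/28, 233/28, 255/28.
f(123/28) = 699/28, f(145/28) = 809/28, f(167/28) = 919/28, f(6.75) = 36.75, f(211/28) = 1139/28, f(233/28) = 1249/28, f(255/28) = 1359/28.
Sum = Δu · [f(123/28) + f(145/28) + f(167/28) + ...].
Sum = 202.125.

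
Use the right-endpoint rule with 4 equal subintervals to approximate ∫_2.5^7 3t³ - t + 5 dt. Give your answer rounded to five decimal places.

2363.07129

Δt = (7 − 2.5)/4 = 1.125.
Right endpoints: 3.625, 4.75, 5.875, 7.
f(3.625) = 73871/512, f(4.75) = 321.765625, f(5.875) = 311021/512, f(7) = 1027.
Sum = Δt · [f(3.625) + f(4.75) + f(5.875) + f(7)].
Sum ≈ 2363.07129.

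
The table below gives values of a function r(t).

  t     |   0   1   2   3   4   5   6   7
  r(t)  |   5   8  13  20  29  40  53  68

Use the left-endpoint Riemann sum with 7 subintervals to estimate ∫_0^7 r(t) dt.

168

Δt = 1.
Sum = 1·[5 + 8 + 13 + 20 + 29 + 40 + 53] = 168.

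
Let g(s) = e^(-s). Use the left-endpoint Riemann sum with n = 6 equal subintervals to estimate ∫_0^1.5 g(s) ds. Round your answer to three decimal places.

Δs = (1.5 − 0)/6 = 0.25.
Left endpoints: 0, 0.25, 0.5, 0.75, 1, 1.25.
g(0) ≈ 1.000, g(0.25) ≈ 0.779, g(0.5) ≈ 0.607, g(0.75) ≈ 0.472, g(1) ≈ 0.368, g(1.25) ≈ 0.287.
Sum = Δs · [g(0) + g(0.25) + g(0.5) + ...].
Sum ≈ 0.878.

0.878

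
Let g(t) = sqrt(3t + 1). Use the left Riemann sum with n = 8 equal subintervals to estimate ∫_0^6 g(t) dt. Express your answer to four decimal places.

Δt = (6 − 0)/8 = 0.75.
Left endpoints: 0, 0.75, 1.5, 2.25, 3, 3.75, 4.5, 5.25.
g(0) ≈ 1.0000, g(0.75) ≈ 1.8028, g(1.5) ≈ 2.3452, g(2.25) ≈ 2.7839, g(3) ≈ 3.1623, g(3.75) ≈ 3.5000, g(4.5) ≈ 3.8079, g(5.25) ≈ 4.0927.
Sum = Δt · [g(0) + g(0.75) + g(1.5) + ...].
Sum ≈ 16.8710.

16.8710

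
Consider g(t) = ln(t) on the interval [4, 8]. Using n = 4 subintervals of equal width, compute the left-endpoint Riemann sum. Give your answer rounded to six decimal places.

6.733402

Δt = (8 − 4)/4 = 1.
Left endpoints: 4, 5, 6, 7.
g(4) ≈ 1.386294, g(5) ≈ 1.609438, g(6) ≈ 1.791759, g(7) ≈ 1.945910.
Sum = Δt · [g(4) + g(5) + g(6) + g(7)].
Sum ≈ 6.733402.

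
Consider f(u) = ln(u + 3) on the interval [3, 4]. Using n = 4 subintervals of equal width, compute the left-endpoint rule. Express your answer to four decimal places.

Δu = (4 − 3)/4 = 0.25.
Left endpoints: 3, 3.25, 3.5, 3.75.
f(3) ≈ 1.7918, f(3.25) ≈ 1.8326, f(3.5) ≈ 1.8718, f(3.75) ≈ 1.9095.
Sum = Δu · [f(3) + f(3.25) + f(3.5) + f(3.75)].
Sum ≈ 1.8514.

1.8514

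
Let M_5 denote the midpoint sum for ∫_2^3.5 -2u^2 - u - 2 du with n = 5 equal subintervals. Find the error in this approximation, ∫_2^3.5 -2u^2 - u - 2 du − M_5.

Exact integral: ∫_2^3.5 f(u) du = -30.375.
M_5 = -30.3525.
Error = -30.375 − (-30.3525) = -0.0225.

-0.0225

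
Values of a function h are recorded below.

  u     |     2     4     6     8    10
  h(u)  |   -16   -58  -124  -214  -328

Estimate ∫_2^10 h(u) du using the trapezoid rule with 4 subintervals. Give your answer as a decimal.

Δu = 2.
T_4 = (2/2)·[(-16) + 2·(-58) + 2·(-124) + 2·(-214) + (-328)] = -1136.

-1136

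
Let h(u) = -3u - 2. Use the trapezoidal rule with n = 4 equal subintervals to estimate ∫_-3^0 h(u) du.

7.5

Δu = (0 − (-3))/4 = 0.75.
h(-3) = 7, h(-2.25) = 4.75, h(-1.5) = 2.5, h(-0.75) = 0.25, h(0) = -2.
T_4 = (Δu/2)·[h(u_0) + 2h(u_1) + 2h(u_2) + 2h(u_3) + h(u_4)].
Sum = 7.5.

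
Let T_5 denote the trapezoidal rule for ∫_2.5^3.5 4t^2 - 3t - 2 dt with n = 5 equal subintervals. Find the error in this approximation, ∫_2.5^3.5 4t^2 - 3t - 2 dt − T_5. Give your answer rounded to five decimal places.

Exact integral: ∫_2.5^3.5 f(t) dt ≈ 25.3333333.
T_5 = 25.36.
Error ≈ 25.3333333 − 25.36 ≈ -0.02667.

-0.02667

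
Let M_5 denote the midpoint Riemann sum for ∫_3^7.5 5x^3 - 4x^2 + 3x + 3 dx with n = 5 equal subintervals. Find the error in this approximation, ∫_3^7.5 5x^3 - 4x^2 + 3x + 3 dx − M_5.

Exact integral: ∫_3^7.5 f(x) dx = 3411.703125.
M_5 = 3388.9978125.
Error = 3411.703125 − 3388.9978125 = 22.7053125.

22.7053125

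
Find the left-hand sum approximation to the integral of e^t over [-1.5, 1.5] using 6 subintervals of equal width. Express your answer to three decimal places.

Δt = (1.5 − (-1.5))/6 = 0.5.
Left endpoints: -1.5, -1, -0.5, 0, 0.5, 1.
f(-1.5) ≈ 0.223, f(-1) ≈ 0.368, f(-0.5) ≈ 0.607, f(0) ≈ 1.000, f(0.5) ≈ 1.649, f(1) ≈ 2.718.
Sum = Δt · [f(-1.5) + f(-1) + f(-0.5) + ...].
Sum ≈ 3.282.

3.282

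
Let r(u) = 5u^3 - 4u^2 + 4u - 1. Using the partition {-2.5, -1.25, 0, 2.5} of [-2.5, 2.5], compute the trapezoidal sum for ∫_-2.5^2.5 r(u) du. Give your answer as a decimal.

-23.06640625

Subinterval widths: 1.25, 1.25, 2.5.
r(-2.5) = -114.125, r(-1.25) = -22.015625, r(0) = -1, r(2.5) = 62.125.
On each subinterval the trapezoid contributes (Δu_i/2)·[r(u_{i-1}) + r(u_i)].
Sum = -23.06640625.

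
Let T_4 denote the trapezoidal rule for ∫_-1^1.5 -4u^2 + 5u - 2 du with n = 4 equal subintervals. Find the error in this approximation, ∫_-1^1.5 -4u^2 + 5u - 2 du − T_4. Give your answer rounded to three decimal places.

Exact integral: ∫_-1^1.5 f(u) du ≈ -7.70833.
T_4 = -8.359375.
Error ≈ -7.70833 − (-8.359375) ≈ 0.651.

0.651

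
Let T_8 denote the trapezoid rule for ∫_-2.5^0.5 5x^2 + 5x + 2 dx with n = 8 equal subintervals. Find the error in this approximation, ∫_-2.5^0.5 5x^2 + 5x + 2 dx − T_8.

-0.3515625

Exact integral: ∫_-2.5^0.5 f(x) dx = 17.25.
T_8 = 17.6015625.
Error = 17.25 − 17.6015625 = -0.3515625.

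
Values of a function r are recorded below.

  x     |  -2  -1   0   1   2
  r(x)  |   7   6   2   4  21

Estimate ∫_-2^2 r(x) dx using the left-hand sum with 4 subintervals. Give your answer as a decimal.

19

Δx = 1.
Sum = 1·[7 + 6 + 2 + 4] = 19.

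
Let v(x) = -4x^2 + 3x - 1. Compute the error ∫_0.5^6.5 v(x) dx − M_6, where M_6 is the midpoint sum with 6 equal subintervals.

-2

Exact integral: ∫_0.5^6.5 v(x) dx = -309.
M_6 = -307.
Error = -309 − (-307) = -2.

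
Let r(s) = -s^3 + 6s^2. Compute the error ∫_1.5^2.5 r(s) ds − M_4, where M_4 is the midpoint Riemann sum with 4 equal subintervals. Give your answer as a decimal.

Exact integral: ∫_1.5^2.5 r(s) ds = 16.
M_4 = 16.
Error = 16 − 16 = 0.

0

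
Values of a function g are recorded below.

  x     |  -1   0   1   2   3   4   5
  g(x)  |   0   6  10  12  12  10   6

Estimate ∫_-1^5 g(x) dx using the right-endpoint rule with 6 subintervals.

Δx = 1.
Sum = 1·[6 + 10 + 12 + 12 + 10 + 6] = 56.

56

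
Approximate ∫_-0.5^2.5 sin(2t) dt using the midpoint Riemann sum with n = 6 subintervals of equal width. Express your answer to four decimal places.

Δt = (2.5 − (-0.5))/6 = 0.5.
Midpoints: -0.25, 0.25, 0.75, 1.25, 1.75, 2.25.
f(-0.25) ≈ -0.4794, f(0.25) ≈ 0.4794, f(0.75) ≈ 0.9975, f(1.25) ≈ 0.5985, f(1.75) ≈ -0.3508, f(2.25) ≈ -0.9775.
Sum = Δt · [f(-0.25) + f(0.25) + f(0.75) + ...].
Sum ≈ 0.1338.

0.1338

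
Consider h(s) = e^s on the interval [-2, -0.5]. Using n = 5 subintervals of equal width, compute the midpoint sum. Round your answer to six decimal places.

0.469433

Δs = (-0.5 − (-2))/5 = 0.3.
Midpoints: -1.85, -1.55, -1.25, -0.95, -0.65.
h(-1.85) ≈ 0.157237, h(-1.55) ≈ 0.212248, h(-1.25) ≈ 0.286505, h(-0.95) ≈ 0.386741, h(-0.65) ≈ 0.522046.
Sum = Δs · [h(-1.85) + h(-1.55) + h(-1.25) + h(-0.95) + h(-0.65)].
Sum ≈ 0.469433.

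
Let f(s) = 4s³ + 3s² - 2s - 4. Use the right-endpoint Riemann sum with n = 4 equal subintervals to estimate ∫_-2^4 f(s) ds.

543.75

Δs = (4 − (-2))/4 = 1.5.
Right endpoints: -0.5, 1, 2.5, 4.
f(-0.5) = -2.75, f(1) = 1, f(2.5) = 72.25, f(4) = 292.
Sum = Δs · [f(-0.5) + f(1) + f(2.5) + f(4)].
Sum = 543.75.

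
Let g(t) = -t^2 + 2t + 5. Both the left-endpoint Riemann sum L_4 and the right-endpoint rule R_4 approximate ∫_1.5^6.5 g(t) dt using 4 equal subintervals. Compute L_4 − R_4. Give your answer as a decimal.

L_4 = -7.96875.
R_4 = -45.46875.
L_4 − R_4 = 37.5.

37.5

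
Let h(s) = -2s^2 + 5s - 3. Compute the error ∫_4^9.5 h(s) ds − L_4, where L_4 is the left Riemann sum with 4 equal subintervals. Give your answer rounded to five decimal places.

-79.72135

Exact integral: ∫_4^9.5 h(s) ds ≈ -359.7916667.
L_4 = -280.0703125.
Error ≈ -359.7916667 − (-280.0703125) ≈ -79.72135.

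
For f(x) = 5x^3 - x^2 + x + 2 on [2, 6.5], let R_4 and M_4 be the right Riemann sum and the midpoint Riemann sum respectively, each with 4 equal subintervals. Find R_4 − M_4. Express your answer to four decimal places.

820.2437

R_4 ≈ 2941.040039.
M_4 ≈ 2120.796387.
R_4 − M_4 ≈ 820.2437.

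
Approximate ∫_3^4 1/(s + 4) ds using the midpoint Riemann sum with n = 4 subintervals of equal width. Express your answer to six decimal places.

Δs = (4 − 3)/4 = 0.25.
Midpoints: 3.125, 3.375, 3.625, 3.875.
f(3.125) = 8/57, f(3.375) = 8/59, f(3.625) = 8/61, f(3.875) = 8/63.
Sum = Δs · [f(3.125) + f(3.375) + f(3.625) + f(3.875)].
Sum ≈ 0.133519.

0.133519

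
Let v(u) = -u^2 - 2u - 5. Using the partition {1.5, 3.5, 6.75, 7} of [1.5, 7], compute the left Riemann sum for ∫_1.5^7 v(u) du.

Subinterval widths: 2, 3.25, 0.25.
Left endpoints: 1.5, 3.5, 6.75.
v(1.5) = -10.25, v(3.5) = -24.25, v(6.75) = -64.0625.
Sum = Σ Δu_i · v(u_i).
Sum = -115.328125.

-115.328125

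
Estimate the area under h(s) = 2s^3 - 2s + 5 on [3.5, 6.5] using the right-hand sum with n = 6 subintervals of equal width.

920.625

Δs = (6.5 − 3.5)/6 = 0.5.
Right endpoints: 4, 4.5, 5, 5.5, 6, 6.5.
h(4) = 125, h(4.5) = 178.25, h(5) = 245, h(5.5) = 326.75, h(6) = 425, h(6.5) = 541.25.
Sum = Δs · [h(4) + h(4.5) + h(5) + ...].
Sum = 920.625.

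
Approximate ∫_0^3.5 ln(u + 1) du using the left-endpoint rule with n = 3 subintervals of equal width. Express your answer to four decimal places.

2.3067

Δu = (3.5 − 0)/3 = 7/6.
Left endpoints: 0, 7/6, 7/3.
f(0) ≈ 0.0000, f(7/6) ≈ 0.7732, f(7/3) ≈ 1.2040.
Sum = Δu · [f(0) + f(7/6) + f(7/3)].
Sum ≈ 2.3067.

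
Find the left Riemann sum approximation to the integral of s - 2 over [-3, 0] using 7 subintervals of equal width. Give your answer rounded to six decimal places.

-11.142857

Δs = (0 − (-3))/7 = 3/7.
Left endpoints: -3, -18/7, -15/7, -12/7, -9/7, -6/7, -3/7.
f(-3) = -5, f(-18/7) = -32/7, f(-15/7) = -29/7, f(-12/7) = -26/7, f(-9/7) = -23/7, f(-6/7) = -20/7, f(-3/7) = -17/7.
Sum = Δs · [f(-3) + f(-18/7) + f(-15/7) + ...].
Sum ≈ -11.142857.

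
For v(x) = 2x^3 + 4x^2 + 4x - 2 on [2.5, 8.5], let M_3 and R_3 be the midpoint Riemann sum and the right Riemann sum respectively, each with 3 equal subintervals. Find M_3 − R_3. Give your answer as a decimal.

-1707

M_3 = 3434.5.
R_3 = 5141.5.
M_3 − R_3 = -1707.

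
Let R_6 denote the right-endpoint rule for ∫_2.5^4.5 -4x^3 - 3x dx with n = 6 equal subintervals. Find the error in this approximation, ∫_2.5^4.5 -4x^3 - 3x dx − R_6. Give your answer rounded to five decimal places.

Exact integral: ∫_2.5^4.5 f(x) dx = -392.
R_6 ≈ -444.8888889.
Error ≈ -392 − (-444.8888889) ≈ 52.88889.

52.88889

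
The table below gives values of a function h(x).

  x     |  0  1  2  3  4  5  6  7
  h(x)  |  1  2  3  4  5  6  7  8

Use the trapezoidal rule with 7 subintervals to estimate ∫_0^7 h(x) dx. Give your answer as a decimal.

Δx = 1.
T_7 = (1/2)·[1 + 2·2 + 2·3 + 2·4 + 2·5 + 2·6 + 2·7 + 8] = 31.5.

31.5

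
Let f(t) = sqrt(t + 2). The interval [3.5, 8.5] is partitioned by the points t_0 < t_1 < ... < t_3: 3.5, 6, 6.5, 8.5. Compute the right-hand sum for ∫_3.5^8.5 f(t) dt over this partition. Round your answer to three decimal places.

Subinterval widths: 2.5, 0.5, 2.
Right endpoints: 6, 6.5, 8.5.
f(6) ≈ 2.828, f(6.5) ≈ 2.915, f(8.5) ≈ 3.240.
Sum = Σ Δt_i · f(t_i).
Sum ≈ 15.010.

15.010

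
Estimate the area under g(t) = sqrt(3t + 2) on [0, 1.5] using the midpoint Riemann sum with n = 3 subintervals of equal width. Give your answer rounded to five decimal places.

Δt = (1.5 − 0)/3 = 0.5.
Midpoints: 0.25, 0.75, 1.25.
g(0.25) ≈ 1.65831, g(0.75) ≈ 2.06155, g(1.25) ≈ 2.39792.
Sum = Δt · [g(0.25) + g(0.75) + g(1.25)].
Sum ≈ 3.05889.

3.05889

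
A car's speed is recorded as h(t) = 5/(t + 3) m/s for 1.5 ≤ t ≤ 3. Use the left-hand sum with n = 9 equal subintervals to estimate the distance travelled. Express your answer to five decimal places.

1.46181

Δt = (3 − 1.5)/9 = 1/6.
Left endpoints: 1.5, 5/3, 11/6, 2, 13/6, 7/3, 2.5, 8/3, 17/6.
h(1.5) = 10/9, h(5/3) = 15/14, h(11/6) = 30/29, h(2) = 1, h(13/6) = 30/31, h(7/3) = 0.9375, h(2.5) = 10/11, h(8/3) = 15/17, h(17/6) = 6/7.
Sum = Δt · [h(1.5) + h(5/3) + h(11/6) + ...].
Sum ≈ 1.46181.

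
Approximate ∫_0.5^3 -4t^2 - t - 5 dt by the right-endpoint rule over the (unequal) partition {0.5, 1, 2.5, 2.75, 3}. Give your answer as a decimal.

-74.25

Subinterval widths: 0.5, 1.5, 0.25, 0.25.
Right endpoints: 1, 2.5, 2.75, 3.
f(1) = -10, f(2.5) = -32.5, f(2.75) = -38, f(3) = -44.
Sum = Σ Δt_i · f(t_i).
Sum = -74.25.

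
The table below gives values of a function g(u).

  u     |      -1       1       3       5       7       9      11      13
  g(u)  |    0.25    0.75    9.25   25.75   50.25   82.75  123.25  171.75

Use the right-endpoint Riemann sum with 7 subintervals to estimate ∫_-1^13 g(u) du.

Δu = 2.
Sum = 2·[0.75 + 9.25 + 25.75 + 50.25 + 82.75 + 123.25 + 171.75] = 927.5.

927.5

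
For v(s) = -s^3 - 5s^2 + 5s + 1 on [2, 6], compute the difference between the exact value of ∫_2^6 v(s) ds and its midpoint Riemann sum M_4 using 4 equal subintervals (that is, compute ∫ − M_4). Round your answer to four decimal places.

-5.6667

Exact integral: ∫_2^6 v(s) ds ≈ -582.666667.
M_4 = -577.
Error ≈ -582.666667 − (-577) ≈ -5.6667.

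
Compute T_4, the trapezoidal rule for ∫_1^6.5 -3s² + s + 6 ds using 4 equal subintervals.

Δs = (6.5 − 1)/4 = 1.375.
f(1) = 4, f(2.375) = -8.546875, f(3.75) = -32.4375, f(5.125) = -67.671875, f(6.5) = -114.25.
T_4 = (Δs/2)·[f(s_0) + 2f(s_1) + 2f(s_2) + 2f(s_3) + f(s_4)].
Sum = -225.19921875.

-225.19921875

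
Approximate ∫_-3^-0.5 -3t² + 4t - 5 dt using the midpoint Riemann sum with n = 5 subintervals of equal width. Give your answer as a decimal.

Δt = (-0.5 − (-3))/5 = 0.5.
Midpoints: -2.75, -2.25, -1.75, -1.25, -0.75.
f(-2.75) = -38.6875, f(-2.25) = -29.1875, f(-1.75) = -21.1875, f(-1.25) = -14.6875, f(-0.75) = -9.6875.
Sum = Δt · [f(-2.75) + f(-2.25) + f(-1.75) + f(-1.25) + f(-0.75)].
Sum = -56.71875.

-56.71875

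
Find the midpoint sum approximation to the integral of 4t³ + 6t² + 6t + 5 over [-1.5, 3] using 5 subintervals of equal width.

Δt = (3 − (-1.5))/5 = 0.9.
Midpoints: -1.05, -0.15, 0.75, 1.65, 2.55.
f(-1.05) = 0.6845, f(-0.15) = 4.2215, f(0.75) = 14.5625, f(1.65) = 49.2035, f(2.55) = 125.6405.
Sum = Δt · [f(-1.05) + f(-0.15) + f(0.75) + f(1.65) + f(2.55)].
Sum = 174.88125.

174.88125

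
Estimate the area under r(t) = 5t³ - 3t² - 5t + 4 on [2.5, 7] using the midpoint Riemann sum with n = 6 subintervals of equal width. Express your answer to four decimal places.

Δt = (7 − 2.5)/6 = 0.75.
Midpoints: 2.875, 3.625, 4.375, 5.125, 5.875, 6.625.
r(2.875) = 42827/512, r(3.625) = 94529/512, r(4.375) = 175823/512, r(5.125) = 293189/512, r(5.875) = 453107/512, r(6.625) = 662057/512.
Sum = Δt · [r(2.875) + r(3.625) + r(4.375) + ...].
Sum ≈ 2521.7754.

2521.7754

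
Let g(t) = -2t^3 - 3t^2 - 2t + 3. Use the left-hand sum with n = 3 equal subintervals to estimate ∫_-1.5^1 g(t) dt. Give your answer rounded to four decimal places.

Δt = (1 − (-1.5))/3 = 5/6.
Left endpoints: -1.5, -2/3, 1/6.
g(-1.5) = 6, g(-2/3) = 97/27, g(1/6) = 139/54.
Sum = Δt · [g(-1.5) + g(-2/3) + g(1/6)].
Sum ≈ 10.1389.

10.1389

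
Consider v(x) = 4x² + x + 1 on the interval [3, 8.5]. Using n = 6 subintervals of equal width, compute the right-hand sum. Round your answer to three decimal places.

941.519

Δx = (8.5 − 3)/6 = 11/12.
Right endpoints: 47/12, 29/6, 5.75, 20/3, 91/12, 8.5.
v(47/12) = 1193/18, v(29/6) = 1787/18, v(5.75) = 139, v(20/3) = 1669/9, v(91/12) = 4295/18, v(8.5) = 298.5.
Sum = Δx · [v(47/12) + v(29/6) + v(5.75) + ...].
Sum ≈ 941.519.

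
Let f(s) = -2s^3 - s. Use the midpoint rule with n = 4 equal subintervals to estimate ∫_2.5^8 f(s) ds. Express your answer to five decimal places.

Δs = (8 − 2.5)/4 = 1.375.
Midpoints: 3.1875, 4.5625, 5.9375, 7.3125.
f(3.1875) = -139179/2048, f(4.5625) = -398361/2048, f(5.9375) = -869535/2048, f(7.3125) = -1616589/2048.
Sum = Δs · [f(3.1875) + f(4.5625) + f(5.9375) + f(7.3125)].
Sum ≈ -2030.04785.

-2030.04785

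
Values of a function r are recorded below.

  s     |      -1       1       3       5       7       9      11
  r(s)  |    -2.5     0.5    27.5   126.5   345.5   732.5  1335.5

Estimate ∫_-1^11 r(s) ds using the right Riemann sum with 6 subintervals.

Δs = 2.
Sum = 2·[0.5 + 27.5 + 126.5 + 345.5 + 732.5 + 1335.5] = 5136.

5136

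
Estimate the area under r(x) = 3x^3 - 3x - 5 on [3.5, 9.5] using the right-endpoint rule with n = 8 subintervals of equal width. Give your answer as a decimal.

Δx = (9.5 − 3.5)/8 = 0.75.
Right endpoints: 4.25, 5, 5.75, 6.5, 7.25, 8, 8.75, 9.5.
r(4.25) = 212.546875, r(5) = 355, r(5.75) = 548.078125, r(6.5) = 799.375, r(7.25) = 1116.484375, r(8) = 1507, r(8.75) = 1978.515625, r(9.5) = 2538.625.
Sum = Δx · [r(4.25) + r(5) + r(5.75) + ...].
Sum = 6791.71875.

6791.71875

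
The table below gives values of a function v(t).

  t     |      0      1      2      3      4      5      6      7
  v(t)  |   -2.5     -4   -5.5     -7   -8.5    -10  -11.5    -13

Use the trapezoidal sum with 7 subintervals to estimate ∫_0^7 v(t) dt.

-54.25

Δt = 1.
T_7 = (1/2)·[(-2.5) + 2·(-4) + 2·(-5.5) + 2·(-7) + 2·(-8.5) + 2·(-10) + 2·(-11.5) + (-13)] = -54.25.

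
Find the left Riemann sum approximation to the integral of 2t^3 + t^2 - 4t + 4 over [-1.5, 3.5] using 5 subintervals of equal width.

52.5

Δt = (3.5 − (-1.5))/5 = 1.
Left endpoints: -1.5, -0.5, 0.5, 1.5, 2.5.
f(-1.5) = 5.5, f(-0.5) = 6, f(0.5) = 2.5, f(1.5) = 7, f(2.5) = 31.5.
Sum = Δt · [f(-1.5) + f(-0.5) + f(0.5) + f(1.5) + f(2.5)].
Sum = 52.5.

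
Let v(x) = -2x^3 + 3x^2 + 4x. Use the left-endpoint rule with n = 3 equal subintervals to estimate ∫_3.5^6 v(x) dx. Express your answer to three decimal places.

Δx = (6 − 3.5)/3 = 5/6.
Left endpoints: 3.5, 13/3, 31/6.
v(3.5) = -35, v(13/3) = -2405/27, v(31/6) = -9455/54.
Sum = Δx · [v(3.5) + v(13/3) + v(31/6)].
Sum ≈ -249.306.

-249.306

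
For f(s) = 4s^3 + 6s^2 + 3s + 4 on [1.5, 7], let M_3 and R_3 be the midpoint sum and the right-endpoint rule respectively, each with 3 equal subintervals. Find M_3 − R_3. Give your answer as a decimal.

M_3 ≈ 3079.50347222.
R_3 ≈ 4860.47222222.
M_3 − R_3 = -1780.96875.

-1780.96875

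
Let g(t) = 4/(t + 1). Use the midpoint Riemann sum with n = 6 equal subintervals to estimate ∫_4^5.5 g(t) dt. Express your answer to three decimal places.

1.049

Δt = (5.5 − 4)/6 = 0.25.
Midpoints: 4.125, 4.375, 4.625, 4.875, 5.125, 5.375.
g(4.125) = 32/41, g(4.375) = 32/43, g(4.625) = 32/45, g(4.875) = 32/47, g(5.125) = 32/49, g(5.375) = 32/51.
Sum = Δt · [g(4.125) + g(4.375) + g(4.625) + ...].
Sum ≈ 1.049.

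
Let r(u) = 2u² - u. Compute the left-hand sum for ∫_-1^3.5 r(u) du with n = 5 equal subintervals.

Δu = (3.5 − (-1))/5 = 0.9.
Left endpoints: -1, -0.1, 0.8, 1.7, 2.6.
r(-1) = 3, r(-0.1) = 0.12, r(0.8) = 0.48, r(1.7) = 4.08, r(2.6) = 10.92.
Sum = Δu · [r(-1) + r(-0.1) + r(0.8) + r(1.7) + r(2.6)].
Sum = 16.74.

16.74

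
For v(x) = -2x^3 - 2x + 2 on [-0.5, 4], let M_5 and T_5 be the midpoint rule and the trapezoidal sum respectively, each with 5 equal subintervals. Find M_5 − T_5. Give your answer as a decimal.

M_5 = -131.529375.
T_5 = -141.0975.
M_5 − T_5 = 9.568125.

9.568125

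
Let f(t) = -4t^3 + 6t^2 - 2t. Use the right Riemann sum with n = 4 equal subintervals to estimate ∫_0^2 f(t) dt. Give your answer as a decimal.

Δt = (2 − 0)/4 = 0.5.
Right endpoints: 0.5, 1, 1.5, 2.
f(0.5) = 0, f(1) = 0, f(1.5) = -3, f(2) = -12.
Sum = Δt · [f(0.5) + f(1) + f(1.5) + f(2)].
Sum = -7.5.

-7.5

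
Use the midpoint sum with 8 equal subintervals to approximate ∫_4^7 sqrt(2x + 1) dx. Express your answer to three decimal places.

10.365

Δx = (7 − 4)/8 = 0.375.
Midpoints: 4.1875, 4.5625, 4.9375, 5.3125, 5.6875, 6.0625, 6.4375, 6.8125.
f(4.1875) ≈ 3.062, f(4.5625) ≈ 3.182, f(4.9375) ≈ 3.298, f(5.3125) ≈ 3.410, f(5.6875) ≈ 3.518, f(6.0625) ≈ 3.623, f(6.4375) ≈ 3.725, f(6.8125) ≈ 3.824.
Sum = Δx · [f(4.1875) + f(4.5625) + f(4.9375) + ...].
Sum ≈ 10.365.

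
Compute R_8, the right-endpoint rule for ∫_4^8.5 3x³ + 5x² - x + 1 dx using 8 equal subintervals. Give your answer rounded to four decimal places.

5172.8357

Δx = (8.5 − 4)/8 = 0.5625.
Right endpoints: 4.5625, 5.125, 5.6875, 6.25, 6.8125, 7.375, 7.9375, 8.5.
f(4.5625) = 1578779/4096, f(5.125) = 271891/512, f(5.6875) = 2903993/4096, f(6.25) = 922.484375, f(6.8125) = 4811759/4096, f(7.375) = 752113/512, f(7.9375) = 7407053/4096, f(8.5) = 2196.125.
Sum = Δx · [f(4.5625) + f(5.125) + f(5.6875) + ...].
Sum ≈ 5172.8357.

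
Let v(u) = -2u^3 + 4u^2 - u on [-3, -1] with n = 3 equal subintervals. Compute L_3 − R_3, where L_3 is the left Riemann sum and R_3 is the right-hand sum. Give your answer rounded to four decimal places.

57.3333

L_3 ≈ 109.703704.
R_3 ≈ 52.370370.
L_3 − R_3 ≈ 57.3333.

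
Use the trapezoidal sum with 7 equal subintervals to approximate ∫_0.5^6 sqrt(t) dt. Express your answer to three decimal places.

9.537

Δt = (6 − 0.5)/7 = 11/14.
f(0.5) ≈ 0.707, f(9/7) ≈ 1.134, f(29/14) ≈ 1.439, f(20/7) ≈ 1.690, f(51/14) ≈ 1.909, f(31/7) ≈ 2.104, f(73/14) ≈ 2.283, f(6) ≈ 2.449.
T_7 = (Δt/2)·[f(t_0) + 2f(t_1) + ... + 2f(t_{6}) + f(t_7)].
Sum ≈ 9.537.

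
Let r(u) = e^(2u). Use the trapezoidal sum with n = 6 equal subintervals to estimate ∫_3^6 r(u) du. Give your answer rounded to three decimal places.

Δu = (6 − 3)/6 = 0.5.
r(3) ≈ 403.429, r(3.5) ≈ 1096.633, r(4) ≈ 2980.958, r(4.5) ≈ 8103.084, r(5) ≈ 22026.466, r(5.5) ≈ 59874.142, r(6) ≈ 162754.791.
T_6 = (Δu/2)·[r(u_0) + 2r(u_1) + ... + 2r(u_{5}) + r(u_6)].
Sum ≈ 87830.196.

87830.196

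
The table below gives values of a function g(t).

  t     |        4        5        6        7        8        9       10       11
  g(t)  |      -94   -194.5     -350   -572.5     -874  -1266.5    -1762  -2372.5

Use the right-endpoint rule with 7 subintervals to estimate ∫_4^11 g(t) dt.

Δt = 1.
Sum = 1·[(-194.5) + (-350) + (-572.5) + (-874) + (-1266.5) + (-1762) + (-2372.5)] = -7392.

-7392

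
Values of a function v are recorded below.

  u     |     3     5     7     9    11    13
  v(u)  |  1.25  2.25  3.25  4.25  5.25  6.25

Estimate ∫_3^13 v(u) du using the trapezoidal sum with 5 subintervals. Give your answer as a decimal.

Δu = 2.
T_5 = (2/2)·[1.25 + 2·2.25 + 2·3.25 + 2·4.25 + 2·5.25 + 6.25] = 37.5.

37.5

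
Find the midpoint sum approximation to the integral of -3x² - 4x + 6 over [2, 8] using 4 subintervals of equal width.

Δx = (8 − 2)/4 = 1.5.
Midpoints: 2.75, 4.25, 5.75, 7.25.
f(2.75) = -27.6875, f(4.25) = -65.1875, f(5.75) = -116.1875, f(7.25) = -180.6875.
Sum = Δx · [f(2.75) + f(4.25) + f(5.75) + f(7.25)].
Sum = -584.625.

-584.625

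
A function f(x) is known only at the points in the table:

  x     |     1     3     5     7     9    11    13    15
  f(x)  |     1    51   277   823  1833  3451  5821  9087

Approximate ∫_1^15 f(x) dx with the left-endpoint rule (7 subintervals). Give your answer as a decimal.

Δx = 2.
Sum = 2·[1 + 51 + 277 + 823 + 1833 + 3451 + 5821] = 24514.

24514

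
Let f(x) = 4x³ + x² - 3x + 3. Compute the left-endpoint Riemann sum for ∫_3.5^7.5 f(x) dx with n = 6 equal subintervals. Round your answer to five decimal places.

Δx = (7.5 − 3.5)/6 = 2/3.
Left endpoints: 3.5, 25/6, 29/6, 5.5, 37/6, 41/6.
f(3.5) = 176.25, f(25/6) = 32099/108, f(29/6) = 50059/108, f(5.5) = 682.25, f(37/6) = 103739/108, f(41/6) = 140995/108.
Sum = Δx · [f(3.5) + f(25/6) + f(29/6) + ...].
Sum ≈ 2590.18519.

2590.18519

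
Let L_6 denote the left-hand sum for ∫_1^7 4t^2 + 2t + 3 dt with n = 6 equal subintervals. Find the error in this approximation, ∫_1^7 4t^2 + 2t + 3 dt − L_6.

Exact integral: ∫_1^7 f(t) dt = 522.
L_6 = 424.
Error = 522 − 424 = 98.

98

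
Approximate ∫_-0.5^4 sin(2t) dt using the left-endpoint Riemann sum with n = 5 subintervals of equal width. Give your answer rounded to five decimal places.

Δt = (4 − (-0.5))/5 = 0.9.
Left endpoints: -0.5, 0.4, 1.3, 2.2, 3.1.
f(-0.5) ≈ -0.84147, f(0.4) ≈ 0.71736, f(1.3) ≈ 0.51550, f(2.2) ≈ -0.95160, f(3.1) ≈ -0.08309.
Sum = Δt · [f(-0.5) + f(0.4) + f(1.3) + f(2.2) + f(3.1)].
Sum ≈ -0.57897.

-0.57897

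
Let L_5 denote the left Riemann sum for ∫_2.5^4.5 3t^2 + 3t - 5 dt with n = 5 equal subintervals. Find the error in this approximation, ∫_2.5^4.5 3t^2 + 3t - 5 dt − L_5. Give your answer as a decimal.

9.44

Exact integral: ∫_2.5^4.5 f(t) dt = 86.5.
L_5 = 77.06.
Error = 86.5 − 77.06 = 9.44.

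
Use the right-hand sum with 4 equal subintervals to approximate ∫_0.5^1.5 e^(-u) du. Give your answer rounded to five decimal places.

0.33747

Δu = (1.5 − 0.5)/4 = 0.25.
Right endpoints: 0.75, 1, 1.25, 1.5.
f(0.75) ≈ 0.47237, f(1) ≈ 0.36788, f(1.25) ≈ 0.28650, f(1.5) ≈ 0.22313.
Sum = Δu · [f(0.75) + f(1) + f(1.25) + f(1.5)].
Sum ≈ 0.33747.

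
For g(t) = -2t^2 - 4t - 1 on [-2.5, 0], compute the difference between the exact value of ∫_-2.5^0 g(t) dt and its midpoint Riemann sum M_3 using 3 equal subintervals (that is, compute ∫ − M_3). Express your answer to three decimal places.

-0.289

Exact integral: ∫_-2.5^0 g(t) dt ≈ -0.41667.
M_3 ≈ -0.12731.
Error ≈ -0.41667 − (-0.12731) ≈ -0.289.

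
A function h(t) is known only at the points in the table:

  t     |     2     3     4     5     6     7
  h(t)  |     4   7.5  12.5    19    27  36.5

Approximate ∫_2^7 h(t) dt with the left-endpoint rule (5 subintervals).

70

Δt = 1.
Sum = 1·[4 + 7.5 + 12.5 + 19 + 27] = 70.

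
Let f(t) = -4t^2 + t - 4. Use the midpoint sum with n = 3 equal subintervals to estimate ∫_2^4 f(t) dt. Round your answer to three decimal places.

-76.370

Δt = (4 − 2)/3 = 2/3.
Midpoints: 7/3, 3, 11/3.
f(7/3) = -211/9, f(3) = -37, f(11/3) = -487/9.
Sum = Δt · [f(7/3) + f(3) + f(11/3)].
Sum ≈ -76.370.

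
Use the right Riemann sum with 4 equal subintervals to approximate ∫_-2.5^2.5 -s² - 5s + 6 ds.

Δs = (2.5 − (-2.5))/4 = 1.25.
Right endpoints: -1.25, 0, 1.25, 2.5.
f(-1.25) = 10.6875, f(0) = 6, f(1.25) = -1.8125, f(2.5) = -12.75.
Sum = Δs · [f(-1.25) + f(0) + f(1.25) + f(2.5)].
Sum = 2.65625.

2.65625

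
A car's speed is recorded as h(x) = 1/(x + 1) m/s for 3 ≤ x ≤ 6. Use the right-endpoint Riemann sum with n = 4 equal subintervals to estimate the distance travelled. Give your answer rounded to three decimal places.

Δx = (6 − 3)/4 = 0.75.
Right endpoints: 3.75, 4.5, 5.25, 6.
h(3.75) = 4/19, h(4.5) = 2/11, h(5.25) = 0.16, h(6) = 1/7.
Sum = Δx · [h(3.75) + h(4.5) + h(5.25) + h(6)].
Sum ≈ 0.521.

0.521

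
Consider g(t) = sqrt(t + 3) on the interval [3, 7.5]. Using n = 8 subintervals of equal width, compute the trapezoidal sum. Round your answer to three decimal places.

12.883

Δt = (7.5 − 3)/8 = 0.5625.
g(3) ≈ 2.449, g(3.5625) ≈ 2.562, g(4.125) ≈ 2.669, g(4.6875) ≈ 2.773, g(5.25) ≈ 2.872, g(5.8125) ≈ 2.969, g(6.375) ≈ 3.062, g(6.9375) ≈ 3.152, g(7.5) ≈ 3.240.
T_8 = (Δt/2)·[g(t_0) + 2g(t_1) + ... + 2g(t_{7}) + g(t_8)].
Sum ≈ 12.883.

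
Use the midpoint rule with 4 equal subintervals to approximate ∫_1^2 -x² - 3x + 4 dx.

Δx = (2 − 1)/4 = 0.25.
Midpoints: 1.125, 1.375, 1.625, 1.875.
f(1.125) = -0.640625, f(1.375) = -2.015625, f(1.625) = -3.515625, f(1.875) = -5.140625.
Sum = Δx · [f(1.125) + f(1.375) + f(1.625) + f(1.875)].
Sum = -2.828125.

-2.828125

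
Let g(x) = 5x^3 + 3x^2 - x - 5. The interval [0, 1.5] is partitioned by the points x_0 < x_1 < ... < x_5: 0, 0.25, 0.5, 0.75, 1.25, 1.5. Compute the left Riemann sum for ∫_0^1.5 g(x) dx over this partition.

-2.453125

Subinterval widths: 0.25, 0.25, 0.25, 0.5, 0.25.
Left endpoints: 0, 0.25, 0.5, 0.75, 1.25.
g(0) = -5, g(0.25) = -4.984375, g(0.5) = -4.125, g(0.75) = -1.953125, g(1.25) = 8.203125.
Sum = Σ Δx_i · g(x_i).
Sum = -2.453125.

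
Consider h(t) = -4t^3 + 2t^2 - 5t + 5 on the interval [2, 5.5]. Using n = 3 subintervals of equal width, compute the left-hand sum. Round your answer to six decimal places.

-526.620370

Δt = (5.5 − 2)/3 = 7/6.
Left endpoints: 2, 19/6, 13/3.
h(2) = -29, h(19/6) = -6361/54, h(13/3) = -8224/27.
Sum = Δt · [h(2) + h(19/6) + h(13/3)].
Sum ≈ -526.620370.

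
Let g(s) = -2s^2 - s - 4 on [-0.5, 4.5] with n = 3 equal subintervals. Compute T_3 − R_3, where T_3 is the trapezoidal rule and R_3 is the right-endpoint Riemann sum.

37.5

T_3 ≈ -95.46296.
R_3 ≈ -132.96296.
T_3 − R_3 = 37.5.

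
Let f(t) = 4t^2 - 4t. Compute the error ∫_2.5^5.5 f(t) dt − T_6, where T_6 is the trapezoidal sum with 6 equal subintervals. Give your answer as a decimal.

-0.5

Exact integral: ∫_2.5^5.5 f(t) dt = 153.
T_6 = 153.5.
Error = 153 − 153.5 = -0.5.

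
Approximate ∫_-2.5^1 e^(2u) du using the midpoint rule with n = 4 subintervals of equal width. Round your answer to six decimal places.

Δu = (1 − (-2.5))/4 = 0.875.
Midpoints: -2.0625, -1.1875, -0.3125, 0.5625.
f(-2.0625) ≈ 0.016163, f(-1.1875) ≈ 0.093014, f(-0.3125) ≈ 0.535261, f(0.5625) ≈ 3.080217.
Sum = Δu · [f(-2.0625) + f(-1.1875) + f(-0.3125) + f(0.5625)].
Sum ≈ 3.259074.

3.259074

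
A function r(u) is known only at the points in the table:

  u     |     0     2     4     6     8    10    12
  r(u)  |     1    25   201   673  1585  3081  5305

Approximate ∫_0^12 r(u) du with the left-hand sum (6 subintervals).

11132

Δu = 2.
Sum = 2·[1 + 25 + 201 + 673 + 1585 + 3081] = 11132.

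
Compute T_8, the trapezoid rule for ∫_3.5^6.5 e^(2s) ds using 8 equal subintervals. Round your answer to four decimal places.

230906.0526

Δs = (6.5 − 3.5)/8 = 0.375.
f(3.5) ≈ 1096.6332, f(3.875) ≈ 2321.5724, f(4.25) ≈ 4914.7688, f(4.625) ≈ 10404.5657, f(5) ≈ 22026.4658, f(5.375) ≈ 46630.0285, f(5.75) ≈ 98715.7710, f(6.125) ≈ 208981.2889, f(6.5) ≈ 442413.3920.
T_8 = (Δs/2)·[f(s_0) + 2f(s_1) + ... + 2f(s_{7}) + f(s_8)].
Sum ≈ 230906.0526.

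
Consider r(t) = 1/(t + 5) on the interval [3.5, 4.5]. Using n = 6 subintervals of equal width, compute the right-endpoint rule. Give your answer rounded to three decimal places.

Δt = (4.5 − 3.5)/6 = 1/6.
Right endpoints: 11/3, 23/6, 4, 25/6, 13/3, 4.5.
r(11/3) = 3/26, r(23/6) = 6/53, r(4) = 1/9, r(25/6) = 6/55, r(13/3) = 3/28, r(4.5) = 2/19.
Sum = Δt · [r(11/3) + r(23/6) + r(4) + ...].
Sum ≈ 0.110.

0.110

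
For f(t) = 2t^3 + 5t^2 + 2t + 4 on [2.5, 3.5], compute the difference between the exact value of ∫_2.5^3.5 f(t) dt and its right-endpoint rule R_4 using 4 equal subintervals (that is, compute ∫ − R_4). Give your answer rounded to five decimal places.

-11.05208

Exact integral: ∫_2.5^3.5 f(t) dt ≈ 110.9166667.
R_4 = 121.96875.
Error ≈ 110.9166667 − 121.96875 ≈ -11.05208.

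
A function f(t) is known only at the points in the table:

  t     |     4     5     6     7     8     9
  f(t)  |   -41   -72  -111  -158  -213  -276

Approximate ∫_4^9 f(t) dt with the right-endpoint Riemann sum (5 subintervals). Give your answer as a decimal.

-830

Δt = 1.
Sum = 1·[(-72) + (-111) + (-158) + (-213) + (-276)] = -830.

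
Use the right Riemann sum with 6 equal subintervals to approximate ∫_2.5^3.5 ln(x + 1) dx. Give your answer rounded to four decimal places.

1.4045

Δx = (3.5 − 2.5)/6 = 1/6.
Right endpoints: 8/3, 17/6, 3, 19/6, 10/3, 3.5.
f(8/3) ≈ 1.2993, f(17/6) ≈ 1.3437, f(3) ≈ 1.3863, f(19/6) ≈ 1.4271, f(10/3) ≈ 1.4663, f(3.5) ≈ 1.5041.
Sum = Δx · [f(8/3) + f(17/6) + f(3) + ...].
Sum ≈ 1.4045.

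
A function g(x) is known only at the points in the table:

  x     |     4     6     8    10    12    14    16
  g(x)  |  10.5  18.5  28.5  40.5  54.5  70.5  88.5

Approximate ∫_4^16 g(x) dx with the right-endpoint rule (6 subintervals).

Δx = 2.
Sum = 2·[18.5 + 28.5 + 40.5 + 54.5 + 70.5 + 88.5] = 602.

602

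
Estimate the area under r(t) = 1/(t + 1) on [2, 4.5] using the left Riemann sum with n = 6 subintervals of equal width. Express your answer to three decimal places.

0.639

Δt = (4.5 − 2)/6 = 5/12.
Left endpoints: 2, 29/12, 17/6, 3.25, 11/3, 49/12.
r(2) = 1/3, r(29/12) = 12/41, r(17/6) = 6/23, r(3.25) = 4/17, r(11/3) = 3/14, r(49/12) = 12/61.
Sum = Δt · [r(2) + r(29/12) + r(17/6) + ...].
Sum ≈ 0.639.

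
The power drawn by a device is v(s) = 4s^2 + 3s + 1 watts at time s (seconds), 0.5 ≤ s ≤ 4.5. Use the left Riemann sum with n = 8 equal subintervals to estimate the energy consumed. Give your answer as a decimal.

Δs = (4.5 − 0.5)/8 = 0.5.
Left endpoints: 0.5, 1, 1.5, 2, 2.5, 3, 3.5, 4.
v(0.5) = 3.5, v(1) = 8, v(1.5) = 14.5, v(2) = 23, v(2.5) = 33.5, v(3) = 46, v(3.5) = 60.5, v(4) = 77.
Sum = Δs · [v(0.5) + v(1) + v(1.5) + ...].
Sum = 133.

133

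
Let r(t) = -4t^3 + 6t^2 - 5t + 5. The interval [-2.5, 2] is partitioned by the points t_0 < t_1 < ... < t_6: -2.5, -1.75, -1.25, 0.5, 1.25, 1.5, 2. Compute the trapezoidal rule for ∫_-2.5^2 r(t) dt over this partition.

109.875

Subinterval widths: 0.75, 0.5, 1.75, 0.75, 0.25, 0.5.
r(-2.5) = 117.5, r(-1.75) = 53.5625, r(-1.25) = 28.4375, r(0.5) = 3.5, r(1.25) = 0.3125, r(1.5) = -2.5, r(2) = -13.
On each subinterval the trapezoid contributes (Δt_i/2)·[r(t_{i-1}) + r(t_i)].
Sum = 109.875.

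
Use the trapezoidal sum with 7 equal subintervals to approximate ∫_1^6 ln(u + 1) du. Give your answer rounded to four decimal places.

7.2200

Δu = (6 − 1)/7 = 5/7.
f(1) ≈ 0.6931, f(12/7) ≈ 0.9985, f(17/7) ≈ 1.2321, f(22/7) ≈ 1.4214, f(27/7) ≈ 1.5805, f(32/7) ≈ 1.7177, f(37/7) ≈ 1.8383, f(6) ≈ 1.9459.
T_7 = (Δu/2)·[f(u_0) + 2f(u_1) + ... + 2f(u_{6}) + f(u_7)].
Sum ≈ 7.2200.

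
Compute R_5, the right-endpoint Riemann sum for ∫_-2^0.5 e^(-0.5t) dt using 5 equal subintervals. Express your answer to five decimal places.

3.41427

Δt = (0.5 − (-2))/5 = 0.5.
Right endpoints: -1.5, -1, -0.5, 0, 0.5.
f(-1.5) ≈ 2.11700, f(-1) ≈ 1.64872, f(-0.5) ≈ 1.28403, f(0) ≈ 1.00000, f(0.5) ≈ 0.77880.
Sum = Δt · [f(-1.5) + f(-1) + f(-0.5) + f(0) + f(0.5)].
Sum ≈ 3.41427.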